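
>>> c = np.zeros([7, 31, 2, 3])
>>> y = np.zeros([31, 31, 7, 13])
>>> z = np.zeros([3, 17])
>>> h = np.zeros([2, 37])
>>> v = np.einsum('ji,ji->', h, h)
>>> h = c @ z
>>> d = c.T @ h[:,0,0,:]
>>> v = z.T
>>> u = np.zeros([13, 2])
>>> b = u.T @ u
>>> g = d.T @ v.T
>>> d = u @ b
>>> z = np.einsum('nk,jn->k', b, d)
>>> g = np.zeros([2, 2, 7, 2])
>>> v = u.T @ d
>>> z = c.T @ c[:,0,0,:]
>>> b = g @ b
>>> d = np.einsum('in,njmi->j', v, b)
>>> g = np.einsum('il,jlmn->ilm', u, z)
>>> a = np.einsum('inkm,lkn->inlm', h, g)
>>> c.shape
(7, 31, 2, 3)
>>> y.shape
(31, 31, 7, 13)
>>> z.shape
(3, 2, 31, 3)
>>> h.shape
(7, 31, 2, 17)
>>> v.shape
(2, 2)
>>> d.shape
(2,)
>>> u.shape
(13, 2)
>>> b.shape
(2, 2, 7, 2)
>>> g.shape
(13, 2, 31)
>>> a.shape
(7, 31, 13, 17)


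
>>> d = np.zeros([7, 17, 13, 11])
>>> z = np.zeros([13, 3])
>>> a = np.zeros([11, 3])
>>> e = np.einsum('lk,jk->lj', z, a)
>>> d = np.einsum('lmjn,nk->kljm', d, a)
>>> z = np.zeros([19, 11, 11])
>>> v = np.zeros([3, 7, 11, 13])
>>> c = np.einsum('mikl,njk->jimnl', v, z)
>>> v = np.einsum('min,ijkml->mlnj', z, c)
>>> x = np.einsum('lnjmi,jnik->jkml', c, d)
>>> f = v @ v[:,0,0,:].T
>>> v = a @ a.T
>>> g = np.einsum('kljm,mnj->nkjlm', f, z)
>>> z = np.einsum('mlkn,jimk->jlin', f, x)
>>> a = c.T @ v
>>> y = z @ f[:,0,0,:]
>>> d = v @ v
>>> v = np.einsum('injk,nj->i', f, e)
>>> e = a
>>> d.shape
(11, 11)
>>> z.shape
(3, 13, 17, 19)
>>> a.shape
(13, 19, 3, 7, 11)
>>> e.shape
(13, 19, 3, 7, 11)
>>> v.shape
(19,)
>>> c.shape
(11, 7, 3, 19, 13)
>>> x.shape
(3, 17, 19, 11)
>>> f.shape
(19, 13, 11, 19)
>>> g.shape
(11, 19, 11, 13, 19)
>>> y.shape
(3, 13, 17, 19)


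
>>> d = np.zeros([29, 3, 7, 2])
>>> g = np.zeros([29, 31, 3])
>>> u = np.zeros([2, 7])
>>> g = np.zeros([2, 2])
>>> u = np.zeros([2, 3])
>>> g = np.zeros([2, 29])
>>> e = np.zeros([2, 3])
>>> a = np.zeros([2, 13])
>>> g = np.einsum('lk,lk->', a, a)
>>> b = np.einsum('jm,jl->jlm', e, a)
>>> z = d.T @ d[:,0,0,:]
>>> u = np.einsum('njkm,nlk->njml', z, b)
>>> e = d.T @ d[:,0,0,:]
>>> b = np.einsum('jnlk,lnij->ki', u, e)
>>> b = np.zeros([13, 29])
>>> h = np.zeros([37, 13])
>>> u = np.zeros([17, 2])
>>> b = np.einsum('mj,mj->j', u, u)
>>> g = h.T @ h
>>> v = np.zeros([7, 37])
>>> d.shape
(29, 3, 7, 2)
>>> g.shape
(13, 13)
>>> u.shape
(17, 2)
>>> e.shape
(2, 7, 3, 2)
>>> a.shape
(2, 13)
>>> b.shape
(2,)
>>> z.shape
(2, 7, 3, 2)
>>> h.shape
(37, 13)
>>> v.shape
(7, 37)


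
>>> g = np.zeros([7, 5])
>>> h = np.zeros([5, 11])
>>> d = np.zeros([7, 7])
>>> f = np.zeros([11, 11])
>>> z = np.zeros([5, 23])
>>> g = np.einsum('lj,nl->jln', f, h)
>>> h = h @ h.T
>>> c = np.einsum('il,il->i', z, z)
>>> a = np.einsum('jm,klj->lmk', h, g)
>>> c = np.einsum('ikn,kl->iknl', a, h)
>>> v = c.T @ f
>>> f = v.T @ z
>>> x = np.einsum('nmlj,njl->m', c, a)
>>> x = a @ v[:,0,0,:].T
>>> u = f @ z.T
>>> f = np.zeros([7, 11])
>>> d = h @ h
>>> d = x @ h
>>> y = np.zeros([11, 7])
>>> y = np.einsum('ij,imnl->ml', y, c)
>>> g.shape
(11, 11, 5)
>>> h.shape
(5, 5)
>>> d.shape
(11, 5, 5)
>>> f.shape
(7, 11)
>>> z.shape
(5, 23)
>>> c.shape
(11, 5, 11, 5)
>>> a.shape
(11, 5, 11)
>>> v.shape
(5, 11, 5, 11)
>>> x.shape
(11, 5, 5)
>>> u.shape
(11, 5, 11, 5)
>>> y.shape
(5, 5)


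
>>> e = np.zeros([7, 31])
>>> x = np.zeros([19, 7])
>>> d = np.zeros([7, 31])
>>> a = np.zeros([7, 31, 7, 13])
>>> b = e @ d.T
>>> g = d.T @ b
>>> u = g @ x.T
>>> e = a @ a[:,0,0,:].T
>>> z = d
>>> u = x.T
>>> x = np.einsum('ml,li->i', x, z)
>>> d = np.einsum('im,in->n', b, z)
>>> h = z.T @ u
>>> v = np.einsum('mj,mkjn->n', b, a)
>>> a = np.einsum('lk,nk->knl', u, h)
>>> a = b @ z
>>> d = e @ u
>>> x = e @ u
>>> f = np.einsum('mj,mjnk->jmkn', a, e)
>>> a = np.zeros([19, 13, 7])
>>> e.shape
(7, 31, 7, 7)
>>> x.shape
(7, 31, 7, 19)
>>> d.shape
(7, 31, 7, 19)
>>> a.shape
(19, 13, 7)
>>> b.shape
(7, 7)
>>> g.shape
(31, 7)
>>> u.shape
(7, 19)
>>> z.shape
(7, 31)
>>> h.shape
(31, 19)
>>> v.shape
(13,)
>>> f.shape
(31, 7, 7, 7)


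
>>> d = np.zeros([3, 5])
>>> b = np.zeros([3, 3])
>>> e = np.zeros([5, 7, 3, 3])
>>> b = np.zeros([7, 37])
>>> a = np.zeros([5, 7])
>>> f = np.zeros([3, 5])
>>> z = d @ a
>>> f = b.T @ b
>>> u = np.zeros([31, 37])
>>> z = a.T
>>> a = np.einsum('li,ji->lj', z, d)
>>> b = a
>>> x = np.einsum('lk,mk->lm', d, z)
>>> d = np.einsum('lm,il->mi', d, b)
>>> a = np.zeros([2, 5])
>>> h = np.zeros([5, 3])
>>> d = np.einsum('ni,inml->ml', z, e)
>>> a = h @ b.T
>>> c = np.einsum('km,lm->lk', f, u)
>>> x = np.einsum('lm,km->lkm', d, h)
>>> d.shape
(3, 3)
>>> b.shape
(7, 3)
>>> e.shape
(5, 7, 3, 3)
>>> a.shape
(5, 7)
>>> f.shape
(37, 37)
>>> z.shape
(7, 5)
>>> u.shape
(31, 37)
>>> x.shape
(3, 5, 3)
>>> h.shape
(5, 3)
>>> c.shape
(31, 37)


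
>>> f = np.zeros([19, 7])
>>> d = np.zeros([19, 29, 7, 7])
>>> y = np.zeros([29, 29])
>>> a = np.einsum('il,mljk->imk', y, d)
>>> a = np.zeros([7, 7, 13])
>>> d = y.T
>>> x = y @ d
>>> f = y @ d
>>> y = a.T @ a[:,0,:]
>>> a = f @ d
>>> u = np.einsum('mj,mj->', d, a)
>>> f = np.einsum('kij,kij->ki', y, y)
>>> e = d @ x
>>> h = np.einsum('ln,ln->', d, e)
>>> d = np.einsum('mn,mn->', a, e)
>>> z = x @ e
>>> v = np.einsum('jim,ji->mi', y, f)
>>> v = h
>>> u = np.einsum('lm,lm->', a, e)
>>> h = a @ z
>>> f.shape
(13, 7)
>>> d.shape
()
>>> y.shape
(13, 7, 13)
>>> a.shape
(29, 29)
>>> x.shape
(29, 29)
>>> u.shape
()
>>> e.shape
(29, 29)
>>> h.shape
(29, 29)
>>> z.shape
(29, 29)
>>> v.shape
()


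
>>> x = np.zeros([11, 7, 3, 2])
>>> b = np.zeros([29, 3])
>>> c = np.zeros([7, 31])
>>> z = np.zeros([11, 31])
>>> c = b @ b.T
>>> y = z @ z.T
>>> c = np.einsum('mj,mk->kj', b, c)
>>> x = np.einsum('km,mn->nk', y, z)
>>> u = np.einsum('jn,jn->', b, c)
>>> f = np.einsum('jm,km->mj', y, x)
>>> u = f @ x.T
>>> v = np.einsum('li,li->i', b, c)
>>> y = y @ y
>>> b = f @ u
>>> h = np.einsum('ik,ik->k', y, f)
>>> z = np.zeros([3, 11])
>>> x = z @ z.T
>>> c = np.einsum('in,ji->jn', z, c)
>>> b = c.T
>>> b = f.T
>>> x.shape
(3, 3)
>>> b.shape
(11, 11)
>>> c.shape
(29, 11)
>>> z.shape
(3, 11)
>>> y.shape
(11, 11)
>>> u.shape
(11, 31)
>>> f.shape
(11, 11)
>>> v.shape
(3,)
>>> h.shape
(11,)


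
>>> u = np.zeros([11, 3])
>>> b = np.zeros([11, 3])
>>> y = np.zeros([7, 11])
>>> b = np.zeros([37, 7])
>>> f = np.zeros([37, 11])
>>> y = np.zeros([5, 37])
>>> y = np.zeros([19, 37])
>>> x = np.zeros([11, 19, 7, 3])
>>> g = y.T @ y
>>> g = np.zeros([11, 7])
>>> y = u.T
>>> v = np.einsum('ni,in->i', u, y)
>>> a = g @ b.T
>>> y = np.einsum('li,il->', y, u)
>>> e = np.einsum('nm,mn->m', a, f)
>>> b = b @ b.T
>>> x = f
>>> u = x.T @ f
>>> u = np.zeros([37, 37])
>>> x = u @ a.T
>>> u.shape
(37, 37)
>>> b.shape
(37, 37)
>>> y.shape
()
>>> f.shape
(37, 11)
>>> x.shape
(37, 11)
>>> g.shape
(11, 7)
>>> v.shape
(3,)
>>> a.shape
(11, 37)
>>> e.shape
(37,)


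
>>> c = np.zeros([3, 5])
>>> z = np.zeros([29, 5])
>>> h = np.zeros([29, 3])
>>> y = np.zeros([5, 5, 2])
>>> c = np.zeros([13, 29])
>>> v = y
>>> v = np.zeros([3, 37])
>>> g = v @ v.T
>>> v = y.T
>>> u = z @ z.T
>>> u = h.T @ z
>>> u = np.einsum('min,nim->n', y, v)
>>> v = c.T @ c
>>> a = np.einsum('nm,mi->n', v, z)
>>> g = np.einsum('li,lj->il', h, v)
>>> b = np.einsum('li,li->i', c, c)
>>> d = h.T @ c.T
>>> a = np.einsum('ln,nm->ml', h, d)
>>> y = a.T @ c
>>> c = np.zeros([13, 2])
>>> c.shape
(13, 2)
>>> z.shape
(29, 5)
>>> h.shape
(29, 3)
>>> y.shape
(29, 29)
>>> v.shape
(29, 29)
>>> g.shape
(3, 29)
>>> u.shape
(2,)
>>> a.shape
(13, 29)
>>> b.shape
(29,)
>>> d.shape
(3, 13)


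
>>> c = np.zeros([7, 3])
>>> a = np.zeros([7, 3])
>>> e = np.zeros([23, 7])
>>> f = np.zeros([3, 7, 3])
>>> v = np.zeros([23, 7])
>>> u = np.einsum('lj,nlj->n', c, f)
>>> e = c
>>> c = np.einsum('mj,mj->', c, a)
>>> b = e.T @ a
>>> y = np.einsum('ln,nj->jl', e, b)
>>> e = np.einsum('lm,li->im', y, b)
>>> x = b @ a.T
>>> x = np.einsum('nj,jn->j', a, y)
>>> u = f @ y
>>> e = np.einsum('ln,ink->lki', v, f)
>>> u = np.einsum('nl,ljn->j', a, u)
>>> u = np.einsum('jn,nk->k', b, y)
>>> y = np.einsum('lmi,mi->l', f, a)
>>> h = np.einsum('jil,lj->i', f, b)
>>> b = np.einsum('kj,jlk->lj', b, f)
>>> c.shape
()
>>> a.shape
(7, 3)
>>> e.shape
(23, 3, 3)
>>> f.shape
(3, 7, 3)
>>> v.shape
(23, 7)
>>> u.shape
(7,)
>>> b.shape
(7, 3)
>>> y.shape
(3,)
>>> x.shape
(3,)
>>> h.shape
(7,)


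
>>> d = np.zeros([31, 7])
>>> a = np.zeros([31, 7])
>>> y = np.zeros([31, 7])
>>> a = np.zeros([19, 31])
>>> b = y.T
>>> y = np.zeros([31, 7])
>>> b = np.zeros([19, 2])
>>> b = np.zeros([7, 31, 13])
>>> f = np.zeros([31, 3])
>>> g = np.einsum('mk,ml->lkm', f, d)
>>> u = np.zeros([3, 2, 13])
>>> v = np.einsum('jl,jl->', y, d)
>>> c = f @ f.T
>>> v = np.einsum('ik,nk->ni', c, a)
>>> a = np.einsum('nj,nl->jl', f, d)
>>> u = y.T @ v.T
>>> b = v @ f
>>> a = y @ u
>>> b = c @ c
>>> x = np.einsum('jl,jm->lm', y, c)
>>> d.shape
(31, 7)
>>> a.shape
(31, 19)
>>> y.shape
(31, 7)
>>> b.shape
(31, 31)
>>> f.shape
(31, 3)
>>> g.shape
(7, 3, 31)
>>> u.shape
(7, 19)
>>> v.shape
(19, 31)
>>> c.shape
(31, 31)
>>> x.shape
(7, 31)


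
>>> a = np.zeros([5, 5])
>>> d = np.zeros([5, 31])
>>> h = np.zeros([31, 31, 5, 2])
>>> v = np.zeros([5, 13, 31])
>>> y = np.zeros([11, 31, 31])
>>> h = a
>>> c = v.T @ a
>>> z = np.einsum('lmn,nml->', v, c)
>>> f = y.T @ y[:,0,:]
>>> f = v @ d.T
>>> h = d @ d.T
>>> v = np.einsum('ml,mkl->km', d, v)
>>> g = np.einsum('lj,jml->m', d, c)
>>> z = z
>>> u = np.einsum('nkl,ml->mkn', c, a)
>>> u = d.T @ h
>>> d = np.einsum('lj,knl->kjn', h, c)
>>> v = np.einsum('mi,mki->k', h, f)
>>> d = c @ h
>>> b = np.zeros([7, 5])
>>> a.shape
(5, 5)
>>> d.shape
(31, 13, 5)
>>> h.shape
(5, 5)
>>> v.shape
(13,)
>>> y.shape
(11, 31, 31)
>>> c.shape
(31, 13, 5)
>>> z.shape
()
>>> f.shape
(5, 13, 5)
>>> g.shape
(13,)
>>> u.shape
(31, 5)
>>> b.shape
(7, 5)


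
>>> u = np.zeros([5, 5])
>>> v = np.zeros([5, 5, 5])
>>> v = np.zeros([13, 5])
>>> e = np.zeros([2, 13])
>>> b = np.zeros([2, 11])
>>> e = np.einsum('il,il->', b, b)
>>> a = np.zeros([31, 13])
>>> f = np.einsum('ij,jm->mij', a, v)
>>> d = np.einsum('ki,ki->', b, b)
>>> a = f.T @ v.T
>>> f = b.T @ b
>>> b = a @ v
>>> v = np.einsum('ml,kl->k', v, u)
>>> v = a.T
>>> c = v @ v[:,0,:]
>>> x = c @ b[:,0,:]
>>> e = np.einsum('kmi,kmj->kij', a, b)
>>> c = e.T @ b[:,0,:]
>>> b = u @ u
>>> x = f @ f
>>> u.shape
(5, 5)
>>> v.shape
(13, 31, 13)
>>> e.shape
(13, 13, 5)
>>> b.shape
(5, 5)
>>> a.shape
(13, 31, 13)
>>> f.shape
(11, 11)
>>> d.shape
()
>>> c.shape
(5, 13, 5)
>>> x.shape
(11, 11)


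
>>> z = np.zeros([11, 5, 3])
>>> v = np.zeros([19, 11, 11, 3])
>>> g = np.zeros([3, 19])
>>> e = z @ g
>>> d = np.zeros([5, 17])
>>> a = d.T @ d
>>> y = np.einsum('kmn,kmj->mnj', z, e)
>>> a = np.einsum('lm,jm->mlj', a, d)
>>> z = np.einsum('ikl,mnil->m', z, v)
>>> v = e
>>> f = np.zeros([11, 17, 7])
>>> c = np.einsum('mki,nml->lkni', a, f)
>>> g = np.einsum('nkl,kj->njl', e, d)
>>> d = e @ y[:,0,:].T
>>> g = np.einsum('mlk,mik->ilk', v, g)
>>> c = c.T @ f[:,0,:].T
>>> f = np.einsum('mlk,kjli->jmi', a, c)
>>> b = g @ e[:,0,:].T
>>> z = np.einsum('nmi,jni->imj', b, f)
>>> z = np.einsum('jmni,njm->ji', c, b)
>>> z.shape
(5, 11)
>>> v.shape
(11, 5, 19)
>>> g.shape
(17, 5, 19)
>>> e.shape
(11, 5, 19)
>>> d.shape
(11, 5, 5)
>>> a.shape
(17, 17, 5)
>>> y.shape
(5, 3, 19)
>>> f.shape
(11, 17, 11)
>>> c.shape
(5, 11, 17, 11)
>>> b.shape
(17, 5, 11)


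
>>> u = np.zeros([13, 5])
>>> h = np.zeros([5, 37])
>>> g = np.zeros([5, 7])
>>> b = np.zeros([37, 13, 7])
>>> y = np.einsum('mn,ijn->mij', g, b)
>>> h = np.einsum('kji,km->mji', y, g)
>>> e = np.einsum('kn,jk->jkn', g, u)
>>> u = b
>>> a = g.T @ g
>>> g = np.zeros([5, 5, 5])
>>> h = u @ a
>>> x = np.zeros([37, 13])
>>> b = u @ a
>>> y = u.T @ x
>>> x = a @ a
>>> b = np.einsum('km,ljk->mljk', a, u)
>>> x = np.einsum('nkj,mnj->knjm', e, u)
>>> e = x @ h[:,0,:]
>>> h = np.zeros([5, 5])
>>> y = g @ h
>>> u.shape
(37, 13, 7)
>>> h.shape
(5, 5)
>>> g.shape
(5, 5, 5)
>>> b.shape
(7, 37, 13, 7)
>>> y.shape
(5, 5, 5)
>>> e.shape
(5, 13, 7, 7)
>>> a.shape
(7, 7)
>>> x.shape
(5, 13, 7, 37)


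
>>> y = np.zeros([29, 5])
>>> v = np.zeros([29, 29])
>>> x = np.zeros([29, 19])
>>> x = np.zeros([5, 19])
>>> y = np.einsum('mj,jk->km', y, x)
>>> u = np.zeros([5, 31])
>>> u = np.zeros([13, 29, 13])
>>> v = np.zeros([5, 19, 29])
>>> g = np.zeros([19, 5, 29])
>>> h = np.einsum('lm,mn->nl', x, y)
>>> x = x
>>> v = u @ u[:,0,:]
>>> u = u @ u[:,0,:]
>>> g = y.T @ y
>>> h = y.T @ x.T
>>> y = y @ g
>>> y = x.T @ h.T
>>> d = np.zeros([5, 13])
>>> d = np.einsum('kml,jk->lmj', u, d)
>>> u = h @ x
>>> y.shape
(19, 29)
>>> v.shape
(13, 29, 13)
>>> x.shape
(5, 19)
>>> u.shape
(29, 19)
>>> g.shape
(29, 29)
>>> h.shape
(29, 5)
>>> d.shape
(13, 29, 5)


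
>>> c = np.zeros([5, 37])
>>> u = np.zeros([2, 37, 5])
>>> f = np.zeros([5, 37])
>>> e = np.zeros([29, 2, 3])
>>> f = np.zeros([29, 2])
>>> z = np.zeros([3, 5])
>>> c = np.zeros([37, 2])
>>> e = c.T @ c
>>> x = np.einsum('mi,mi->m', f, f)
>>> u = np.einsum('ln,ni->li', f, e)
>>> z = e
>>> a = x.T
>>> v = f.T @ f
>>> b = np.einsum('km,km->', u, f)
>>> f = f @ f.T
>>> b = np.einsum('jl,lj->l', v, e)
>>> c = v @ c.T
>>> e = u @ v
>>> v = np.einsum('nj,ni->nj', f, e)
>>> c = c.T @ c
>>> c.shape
(37, 37)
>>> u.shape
(29, 2)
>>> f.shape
(29, 29)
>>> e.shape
(29, 2)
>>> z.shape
(2, 2)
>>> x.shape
(29,)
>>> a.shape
(29,)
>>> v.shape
(29, 29)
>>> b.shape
(2,)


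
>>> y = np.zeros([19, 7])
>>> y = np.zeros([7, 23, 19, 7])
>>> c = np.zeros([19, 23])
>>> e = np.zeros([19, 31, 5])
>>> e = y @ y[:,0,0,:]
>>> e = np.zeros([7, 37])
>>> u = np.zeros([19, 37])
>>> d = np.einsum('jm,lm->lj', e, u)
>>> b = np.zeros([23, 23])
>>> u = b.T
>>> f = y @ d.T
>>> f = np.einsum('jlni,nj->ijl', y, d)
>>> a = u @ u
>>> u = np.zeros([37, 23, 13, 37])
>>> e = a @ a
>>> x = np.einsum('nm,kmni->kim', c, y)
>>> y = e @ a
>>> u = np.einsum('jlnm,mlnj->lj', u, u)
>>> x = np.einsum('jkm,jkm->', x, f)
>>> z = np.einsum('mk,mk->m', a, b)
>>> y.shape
(23, 23)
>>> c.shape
(19, 23)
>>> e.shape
(23, 23)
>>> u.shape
(23, 37)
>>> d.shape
(19, 7)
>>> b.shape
(23, 23)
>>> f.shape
(7, 7, 23)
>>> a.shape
(23, 23)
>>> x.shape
()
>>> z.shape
(23,)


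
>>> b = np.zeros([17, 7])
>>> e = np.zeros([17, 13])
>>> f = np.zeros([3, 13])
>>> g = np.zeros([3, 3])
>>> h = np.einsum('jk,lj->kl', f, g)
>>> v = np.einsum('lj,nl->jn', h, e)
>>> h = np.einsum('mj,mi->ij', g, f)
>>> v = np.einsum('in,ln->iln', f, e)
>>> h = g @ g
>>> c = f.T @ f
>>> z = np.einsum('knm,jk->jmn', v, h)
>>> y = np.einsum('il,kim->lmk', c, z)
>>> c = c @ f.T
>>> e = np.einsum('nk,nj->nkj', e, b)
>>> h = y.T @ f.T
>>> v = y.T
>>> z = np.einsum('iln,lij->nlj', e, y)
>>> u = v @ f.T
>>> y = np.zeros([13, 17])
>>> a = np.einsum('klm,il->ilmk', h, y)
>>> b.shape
(17, 7)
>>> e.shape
(17, 13, 7)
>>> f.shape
(3, 13)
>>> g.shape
(3, 3)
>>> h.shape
(3, 17, 3)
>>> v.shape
(3, 17, 13)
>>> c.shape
(13, 3)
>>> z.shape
(7, 13, 3)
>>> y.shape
(13, 17)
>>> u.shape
(3, 17, 3)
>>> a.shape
(13, 17, 3, 3)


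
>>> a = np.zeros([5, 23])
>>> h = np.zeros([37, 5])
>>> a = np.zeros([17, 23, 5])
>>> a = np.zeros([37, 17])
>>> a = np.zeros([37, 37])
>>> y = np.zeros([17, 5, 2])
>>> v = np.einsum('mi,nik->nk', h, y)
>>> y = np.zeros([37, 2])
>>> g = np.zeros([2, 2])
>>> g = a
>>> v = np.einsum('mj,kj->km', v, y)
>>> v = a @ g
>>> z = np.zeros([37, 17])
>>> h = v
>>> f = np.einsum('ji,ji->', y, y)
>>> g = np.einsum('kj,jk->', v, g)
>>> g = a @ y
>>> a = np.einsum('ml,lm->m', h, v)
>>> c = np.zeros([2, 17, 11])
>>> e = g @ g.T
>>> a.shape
(37,)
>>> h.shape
(37, 37)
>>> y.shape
(37, 2)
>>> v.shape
(37, 37)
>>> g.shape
(37, 2)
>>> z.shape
(37, 17)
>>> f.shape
()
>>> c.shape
(2, 17, 11)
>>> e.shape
(37, 37)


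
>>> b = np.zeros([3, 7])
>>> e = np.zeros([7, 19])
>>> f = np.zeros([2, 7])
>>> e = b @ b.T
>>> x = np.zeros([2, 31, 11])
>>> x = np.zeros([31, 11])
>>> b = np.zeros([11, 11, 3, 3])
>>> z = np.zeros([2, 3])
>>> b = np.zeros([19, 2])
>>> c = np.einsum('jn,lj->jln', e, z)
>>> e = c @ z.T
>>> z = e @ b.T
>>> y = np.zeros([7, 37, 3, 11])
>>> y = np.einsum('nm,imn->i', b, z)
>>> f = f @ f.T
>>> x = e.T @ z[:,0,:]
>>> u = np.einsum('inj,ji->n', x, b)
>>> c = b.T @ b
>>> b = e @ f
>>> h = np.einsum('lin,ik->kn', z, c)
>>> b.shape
(3, 2, 2)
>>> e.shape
(3, 2, 2)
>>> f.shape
(2, 2)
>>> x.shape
(2, 2, 19)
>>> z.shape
(3, 2, 19)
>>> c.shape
(2, 2)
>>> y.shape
(3,)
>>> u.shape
(2,)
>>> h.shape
(2, 19)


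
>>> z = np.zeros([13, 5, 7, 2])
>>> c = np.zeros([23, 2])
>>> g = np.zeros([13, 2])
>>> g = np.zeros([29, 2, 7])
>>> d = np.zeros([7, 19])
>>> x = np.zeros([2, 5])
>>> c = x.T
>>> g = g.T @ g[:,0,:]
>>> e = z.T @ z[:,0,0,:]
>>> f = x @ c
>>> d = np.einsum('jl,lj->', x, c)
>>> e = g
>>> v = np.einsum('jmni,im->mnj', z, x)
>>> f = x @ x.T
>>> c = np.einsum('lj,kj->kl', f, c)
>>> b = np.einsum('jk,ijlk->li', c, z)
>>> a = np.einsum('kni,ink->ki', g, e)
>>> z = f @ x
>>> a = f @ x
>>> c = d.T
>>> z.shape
(2, 5)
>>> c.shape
()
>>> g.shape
(7, 2, 7)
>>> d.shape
()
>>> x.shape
(2, 5)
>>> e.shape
(7, 2, 7)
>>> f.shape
(2, 2)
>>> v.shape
(5, 7, 13)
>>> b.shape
(7, 13)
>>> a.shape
(2, 5)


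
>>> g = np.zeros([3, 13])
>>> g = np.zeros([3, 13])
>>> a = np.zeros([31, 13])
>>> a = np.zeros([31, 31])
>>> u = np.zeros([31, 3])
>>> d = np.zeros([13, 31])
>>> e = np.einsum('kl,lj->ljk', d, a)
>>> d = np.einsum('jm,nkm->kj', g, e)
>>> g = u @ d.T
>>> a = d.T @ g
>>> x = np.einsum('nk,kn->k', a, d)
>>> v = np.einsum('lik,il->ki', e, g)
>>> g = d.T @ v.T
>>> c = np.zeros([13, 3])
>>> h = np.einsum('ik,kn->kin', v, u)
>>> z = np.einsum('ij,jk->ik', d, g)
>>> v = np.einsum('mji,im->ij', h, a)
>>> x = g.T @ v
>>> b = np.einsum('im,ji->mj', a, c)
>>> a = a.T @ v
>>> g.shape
(3, 13)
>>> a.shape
(31, 13)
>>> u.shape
(31, 3)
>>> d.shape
(31, 3)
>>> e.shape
(31, 31, 13)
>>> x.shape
(13, 13)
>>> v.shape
(3, 13)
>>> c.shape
(13, 3)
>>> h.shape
(31, 13, 3)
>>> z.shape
(31, 13)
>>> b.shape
(31, 13)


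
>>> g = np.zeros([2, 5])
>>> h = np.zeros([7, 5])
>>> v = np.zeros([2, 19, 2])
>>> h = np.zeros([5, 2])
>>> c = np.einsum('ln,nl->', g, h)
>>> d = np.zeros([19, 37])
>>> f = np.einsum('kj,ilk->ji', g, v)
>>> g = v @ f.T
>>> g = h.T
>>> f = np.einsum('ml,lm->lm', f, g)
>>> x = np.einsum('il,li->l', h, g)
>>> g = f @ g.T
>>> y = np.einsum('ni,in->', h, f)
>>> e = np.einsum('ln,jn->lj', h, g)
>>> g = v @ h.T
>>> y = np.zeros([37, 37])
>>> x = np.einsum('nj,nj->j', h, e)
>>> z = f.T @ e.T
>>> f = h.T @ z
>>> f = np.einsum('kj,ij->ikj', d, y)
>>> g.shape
(2, 19, 5)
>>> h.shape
(5, 2)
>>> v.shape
(2, 19, 2)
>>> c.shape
()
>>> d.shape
(19, 37)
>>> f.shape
(37, 19, 37)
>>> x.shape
(2,)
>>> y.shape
(37, 37)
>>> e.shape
(5, 2)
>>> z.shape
(5, 5)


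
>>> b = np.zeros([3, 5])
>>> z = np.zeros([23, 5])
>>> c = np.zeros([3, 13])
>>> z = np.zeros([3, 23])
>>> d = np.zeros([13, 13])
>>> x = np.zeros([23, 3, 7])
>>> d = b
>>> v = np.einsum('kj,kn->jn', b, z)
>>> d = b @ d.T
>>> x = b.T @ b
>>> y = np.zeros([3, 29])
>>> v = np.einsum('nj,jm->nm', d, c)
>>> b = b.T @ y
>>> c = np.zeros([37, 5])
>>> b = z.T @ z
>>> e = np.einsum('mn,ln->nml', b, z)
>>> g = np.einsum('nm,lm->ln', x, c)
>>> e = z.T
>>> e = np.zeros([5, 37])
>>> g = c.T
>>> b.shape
(23, 23)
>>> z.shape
(3, 23)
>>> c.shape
(37, 5)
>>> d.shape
(3, 3)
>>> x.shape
(5, 5)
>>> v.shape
(3, 13)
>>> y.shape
(3, 29)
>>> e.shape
(5, 37)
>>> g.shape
(5, 37)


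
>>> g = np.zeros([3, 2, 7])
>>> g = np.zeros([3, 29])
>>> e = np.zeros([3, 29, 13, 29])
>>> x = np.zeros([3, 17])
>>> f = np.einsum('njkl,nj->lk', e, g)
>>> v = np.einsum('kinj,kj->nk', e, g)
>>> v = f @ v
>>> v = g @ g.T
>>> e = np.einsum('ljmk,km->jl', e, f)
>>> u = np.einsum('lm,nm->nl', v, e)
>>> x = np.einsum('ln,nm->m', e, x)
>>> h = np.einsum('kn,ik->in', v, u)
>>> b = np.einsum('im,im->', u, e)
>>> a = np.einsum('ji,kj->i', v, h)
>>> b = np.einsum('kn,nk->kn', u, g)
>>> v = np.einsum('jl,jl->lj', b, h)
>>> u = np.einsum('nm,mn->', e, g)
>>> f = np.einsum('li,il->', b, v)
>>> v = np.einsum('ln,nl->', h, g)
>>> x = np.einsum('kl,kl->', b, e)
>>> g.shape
(3, 29)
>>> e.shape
(29, 3)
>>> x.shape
()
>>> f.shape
()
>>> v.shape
()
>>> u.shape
()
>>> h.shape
(29, 3)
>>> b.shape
(29, 3)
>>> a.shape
(3,)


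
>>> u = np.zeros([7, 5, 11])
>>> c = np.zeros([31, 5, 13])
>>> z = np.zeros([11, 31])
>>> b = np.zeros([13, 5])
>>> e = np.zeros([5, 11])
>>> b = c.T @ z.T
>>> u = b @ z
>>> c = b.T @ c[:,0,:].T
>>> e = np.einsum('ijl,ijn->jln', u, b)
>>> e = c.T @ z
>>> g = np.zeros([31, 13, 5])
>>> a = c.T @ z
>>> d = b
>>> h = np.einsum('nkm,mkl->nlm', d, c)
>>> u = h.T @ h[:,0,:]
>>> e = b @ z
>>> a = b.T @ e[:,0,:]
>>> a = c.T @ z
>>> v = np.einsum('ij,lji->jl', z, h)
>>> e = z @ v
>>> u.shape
(11, 31, 11)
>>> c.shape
(11, 5, 31)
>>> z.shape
(11, 31)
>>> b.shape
(13, 5, 11)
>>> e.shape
(11, 13)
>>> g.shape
(31, 13, 5)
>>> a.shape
(31, 5, 31)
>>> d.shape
(13, 5, 11)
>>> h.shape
(13, 31, 11)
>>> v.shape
(31, 13)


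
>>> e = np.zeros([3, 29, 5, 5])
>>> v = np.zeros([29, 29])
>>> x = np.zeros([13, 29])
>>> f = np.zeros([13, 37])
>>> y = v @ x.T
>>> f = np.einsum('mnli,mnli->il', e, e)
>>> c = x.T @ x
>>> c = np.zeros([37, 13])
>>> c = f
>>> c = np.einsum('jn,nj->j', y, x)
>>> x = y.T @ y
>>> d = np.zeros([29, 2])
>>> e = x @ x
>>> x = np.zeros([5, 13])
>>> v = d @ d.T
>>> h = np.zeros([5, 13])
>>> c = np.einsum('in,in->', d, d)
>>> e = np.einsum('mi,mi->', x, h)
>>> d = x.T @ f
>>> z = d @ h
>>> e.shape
()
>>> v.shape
(29, 29)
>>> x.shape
(5, 13)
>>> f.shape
(5, 5)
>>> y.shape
(29, 13)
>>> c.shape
()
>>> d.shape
(13, 5)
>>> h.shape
(5, 13)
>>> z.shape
(13, 13)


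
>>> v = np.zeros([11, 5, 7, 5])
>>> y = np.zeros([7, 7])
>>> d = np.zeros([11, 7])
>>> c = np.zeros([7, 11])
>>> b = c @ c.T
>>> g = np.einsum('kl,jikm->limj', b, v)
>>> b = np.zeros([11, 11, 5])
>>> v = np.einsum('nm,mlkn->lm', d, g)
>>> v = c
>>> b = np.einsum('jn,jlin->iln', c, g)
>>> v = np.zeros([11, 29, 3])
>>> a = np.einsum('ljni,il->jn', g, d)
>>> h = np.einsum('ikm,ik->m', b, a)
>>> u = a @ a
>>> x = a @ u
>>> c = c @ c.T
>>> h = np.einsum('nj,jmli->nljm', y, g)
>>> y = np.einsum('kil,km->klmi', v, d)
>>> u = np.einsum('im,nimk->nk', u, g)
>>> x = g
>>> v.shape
(11, 29, 3)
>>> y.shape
(11, 3, 7, 29)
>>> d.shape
(11, 7)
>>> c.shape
(7, 7)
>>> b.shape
(5, 5, 11)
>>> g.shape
(7, 5, 5, 11)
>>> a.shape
(5, 5)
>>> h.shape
(7, 5, 7, 5)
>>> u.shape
(7, 11)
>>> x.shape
(7, 5, 5, 11)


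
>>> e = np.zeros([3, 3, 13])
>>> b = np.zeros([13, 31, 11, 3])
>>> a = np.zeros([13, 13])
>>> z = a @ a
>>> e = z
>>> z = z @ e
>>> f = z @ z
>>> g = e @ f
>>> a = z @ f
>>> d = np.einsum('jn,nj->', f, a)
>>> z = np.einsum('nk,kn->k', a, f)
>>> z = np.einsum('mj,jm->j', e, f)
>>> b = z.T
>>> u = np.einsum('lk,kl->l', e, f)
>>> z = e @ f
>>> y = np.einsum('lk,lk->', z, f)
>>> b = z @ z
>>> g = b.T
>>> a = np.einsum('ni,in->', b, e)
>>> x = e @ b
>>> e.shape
(13, 13)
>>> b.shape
(13, 13)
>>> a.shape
()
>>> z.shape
(13, 13)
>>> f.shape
(13, 13)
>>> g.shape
(13, 13)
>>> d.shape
()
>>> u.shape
(13,)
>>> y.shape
()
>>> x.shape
(13, 13)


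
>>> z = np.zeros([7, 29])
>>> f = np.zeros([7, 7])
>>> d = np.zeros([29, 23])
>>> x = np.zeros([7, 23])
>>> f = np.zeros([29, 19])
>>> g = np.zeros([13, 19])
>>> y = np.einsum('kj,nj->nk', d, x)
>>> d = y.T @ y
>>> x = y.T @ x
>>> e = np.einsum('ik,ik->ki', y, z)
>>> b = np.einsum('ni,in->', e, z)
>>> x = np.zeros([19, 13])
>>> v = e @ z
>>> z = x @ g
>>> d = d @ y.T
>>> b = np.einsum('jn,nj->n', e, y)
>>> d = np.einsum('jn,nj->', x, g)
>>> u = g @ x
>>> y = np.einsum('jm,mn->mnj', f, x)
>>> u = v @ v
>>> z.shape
(19, 19)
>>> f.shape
(29, 19)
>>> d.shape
()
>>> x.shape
(19, 13)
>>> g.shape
(13, 19)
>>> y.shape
(19, 13, 29)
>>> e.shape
(29, 7)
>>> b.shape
(7,)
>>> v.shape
(29, 29)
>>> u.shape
(29, 29)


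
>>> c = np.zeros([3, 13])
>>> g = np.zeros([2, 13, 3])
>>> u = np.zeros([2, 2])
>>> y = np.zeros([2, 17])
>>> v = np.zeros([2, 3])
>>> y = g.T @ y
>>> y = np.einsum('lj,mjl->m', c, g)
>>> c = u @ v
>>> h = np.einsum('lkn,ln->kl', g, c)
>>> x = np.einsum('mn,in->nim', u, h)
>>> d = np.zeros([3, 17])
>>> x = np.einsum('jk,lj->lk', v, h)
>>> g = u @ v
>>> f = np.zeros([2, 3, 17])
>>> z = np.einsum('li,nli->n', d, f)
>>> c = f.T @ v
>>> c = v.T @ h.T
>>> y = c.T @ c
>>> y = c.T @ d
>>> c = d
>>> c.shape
(3, 17)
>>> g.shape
(2, 3)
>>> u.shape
(2, 2)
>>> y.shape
(13, 17)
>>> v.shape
(2, 3)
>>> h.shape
(13, 2)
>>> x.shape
(13, 3)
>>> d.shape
(3, 17)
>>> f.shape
(2, 3, 17)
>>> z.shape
(2,)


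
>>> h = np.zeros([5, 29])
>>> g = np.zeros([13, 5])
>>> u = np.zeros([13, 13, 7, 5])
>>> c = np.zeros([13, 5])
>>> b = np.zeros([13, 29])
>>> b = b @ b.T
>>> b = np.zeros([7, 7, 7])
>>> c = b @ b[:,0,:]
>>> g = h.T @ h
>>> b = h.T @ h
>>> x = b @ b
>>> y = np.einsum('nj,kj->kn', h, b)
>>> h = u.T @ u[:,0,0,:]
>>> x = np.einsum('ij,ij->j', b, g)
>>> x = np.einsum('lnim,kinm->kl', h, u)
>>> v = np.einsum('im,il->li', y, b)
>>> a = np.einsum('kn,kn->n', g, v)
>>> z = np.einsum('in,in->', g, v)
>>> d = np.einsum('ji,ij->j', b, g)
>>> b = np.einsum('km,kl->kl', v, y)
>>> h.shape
(5, 7, 13, 5)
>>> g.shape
(29, 29)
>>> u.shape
(13, 13, 7, 5)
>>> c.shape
(7, 7, 7)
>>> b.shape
(29, 5)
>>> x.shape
(13, 5)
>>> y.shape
(29, 5)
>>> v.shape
(29, 29)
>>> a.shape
(29,)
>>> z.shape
()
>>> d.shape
(29,)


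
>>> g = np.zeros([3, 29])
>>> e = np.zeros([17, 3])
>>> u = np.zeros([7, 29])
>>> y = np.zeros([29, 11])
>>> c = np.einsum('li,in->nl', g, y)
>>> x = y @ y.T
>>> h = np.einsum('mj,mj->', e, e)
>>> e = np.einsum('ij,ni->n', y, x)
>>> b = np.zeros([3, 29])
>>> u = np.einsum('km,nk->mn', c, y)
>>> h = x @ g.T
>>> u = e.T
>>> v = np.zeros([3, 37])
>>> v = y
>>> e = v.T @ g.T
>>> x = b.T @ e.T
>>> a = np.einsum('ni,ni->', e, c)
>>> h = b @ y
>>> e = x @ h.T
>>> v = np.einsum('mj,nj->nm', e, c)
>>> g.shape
(3, 29)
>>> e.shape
(29, 3)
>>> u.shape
(29,)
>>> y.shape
(29, 11)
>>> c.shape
(11, 3)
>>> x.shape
(29, 11)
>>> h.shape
(3, 11)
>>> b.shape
(3, 29)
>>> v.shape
(11, 29)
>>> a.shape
()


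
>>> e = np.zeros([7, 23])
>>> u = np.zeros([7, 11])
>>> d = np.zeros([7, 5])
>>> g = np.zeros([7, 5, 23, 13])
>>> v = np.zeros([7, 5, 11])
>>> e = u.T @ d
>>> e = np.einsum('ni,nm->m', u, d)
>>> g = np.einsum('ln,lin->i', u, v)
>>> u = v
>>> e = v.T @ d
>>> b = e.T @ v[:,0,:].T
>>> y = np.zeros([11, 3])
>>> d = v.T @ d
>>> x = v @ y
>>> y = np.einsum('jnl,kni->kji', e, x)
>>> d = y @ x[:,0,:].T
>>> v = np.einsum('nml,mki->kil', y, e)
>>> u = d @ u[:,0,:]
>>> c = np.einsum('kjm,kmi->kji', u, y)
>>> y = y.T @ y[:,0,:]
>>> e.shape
(11, 5, 5)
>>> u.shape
(7, 11, 11)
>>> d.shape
(7, 11, 7)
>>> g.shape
(5,)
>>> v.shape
(5, 5, 3)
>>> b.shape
(5, 5, 7)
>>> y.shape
(3, 11, 3)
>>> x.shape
(7, 5, 3)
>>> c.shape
(7, 11, 3)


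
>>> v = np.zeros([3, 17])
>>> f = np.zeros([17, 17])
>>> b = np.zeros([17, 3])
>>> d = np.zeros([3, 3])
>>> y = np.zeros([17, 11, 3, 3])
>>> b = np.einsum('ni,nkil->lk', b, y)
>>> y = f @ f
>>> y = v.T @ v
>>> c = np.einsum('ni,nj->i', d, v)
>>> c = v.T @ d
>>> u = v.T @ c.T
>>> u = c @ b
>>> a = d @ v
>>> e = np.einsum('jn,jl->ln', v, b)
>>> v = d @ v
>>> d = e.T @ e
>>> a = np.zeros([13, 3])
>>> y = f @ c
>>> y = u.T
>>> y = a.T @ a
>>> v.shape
(3, 17)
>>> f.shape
(17, 17)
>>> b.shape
(3, 11)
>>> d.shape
(17, 17)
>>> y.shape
(3, 3)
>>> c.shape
(17, 3)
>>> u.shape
(17, 11)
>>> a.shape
(13, 3)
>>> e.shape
(11, 17)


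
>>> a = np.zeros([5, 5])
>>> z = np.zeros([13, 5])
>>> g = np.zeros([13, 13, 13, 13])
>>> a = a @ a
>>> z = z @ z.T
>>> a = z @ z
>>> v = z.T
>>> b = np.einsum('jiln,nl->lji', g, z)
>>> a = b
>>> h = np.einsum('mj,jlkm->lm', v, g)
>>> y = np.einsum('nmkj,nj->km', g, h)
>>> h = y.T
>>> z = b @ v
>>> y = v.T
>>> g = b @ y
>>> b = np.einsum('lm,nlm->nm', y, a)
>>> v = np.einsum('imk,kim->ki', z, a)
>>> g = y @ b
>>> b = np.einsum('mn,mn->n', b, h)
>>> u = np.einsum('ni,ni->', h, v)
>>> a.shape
(13, 13, 13)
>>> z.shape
(13, 13, 13)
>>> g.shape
(13, 13)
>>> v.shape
(13, 13)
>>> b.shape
(13,)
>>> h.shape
(13, 13)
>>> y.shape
(13, 13)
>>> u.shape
()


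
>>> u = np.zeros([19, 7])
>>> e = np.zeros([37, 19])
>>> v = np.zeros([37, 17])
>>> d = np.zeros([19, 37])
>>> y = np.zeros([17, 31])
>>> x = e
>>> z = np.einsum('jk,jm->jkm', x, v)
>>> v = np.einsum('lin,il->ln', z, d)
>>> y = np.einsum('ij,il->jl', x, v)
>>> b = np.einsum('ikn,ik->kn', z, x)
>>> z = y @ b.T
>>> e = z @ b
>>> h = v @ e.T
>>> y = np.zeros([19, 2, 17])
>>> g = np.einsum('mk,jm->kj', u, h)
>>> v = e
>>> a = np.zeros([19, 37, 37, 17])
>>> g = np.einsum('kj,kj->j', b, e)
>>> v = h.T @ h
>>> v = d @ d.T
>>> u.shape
(19, 7)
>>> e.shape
(19, 17)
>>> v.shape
(19, 19)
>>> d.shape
(19, 37)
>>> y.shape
(19, 2, 17)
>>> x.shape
(37, 19)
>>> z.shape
(19, 19)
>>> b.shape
(19, 17)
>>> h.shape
(37, 19)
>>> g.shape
(17,)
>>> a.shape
(19, 37, 37, 17)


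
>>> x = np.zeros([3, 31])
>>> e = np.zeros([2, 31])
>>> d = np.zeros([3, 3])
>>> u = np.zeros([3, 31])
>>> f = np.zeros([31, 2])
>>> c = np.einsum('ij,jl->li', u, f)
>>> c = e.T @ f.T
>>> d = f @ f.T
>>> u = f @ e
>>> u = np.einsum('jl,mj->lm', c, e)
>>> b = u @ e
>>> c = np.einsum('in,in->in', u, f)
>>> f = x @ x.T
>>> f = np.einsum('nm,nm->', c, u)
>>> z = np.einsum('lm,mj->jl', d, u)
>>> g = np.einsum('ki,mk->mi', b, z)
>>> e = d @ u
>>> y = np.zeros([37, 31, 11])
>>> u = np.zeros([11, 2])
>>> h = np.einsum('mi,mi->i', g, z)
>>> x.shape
(3, 31)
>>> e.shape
(31, 2)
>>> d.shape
(31, 31)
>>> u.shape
(11, 2)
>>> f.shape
()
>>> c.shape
(31, 2)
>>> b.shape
(31, 31)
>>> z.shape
(2, 31)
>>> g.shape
(2, 31)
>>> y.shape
(37, 31, 11)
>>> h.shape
(31,)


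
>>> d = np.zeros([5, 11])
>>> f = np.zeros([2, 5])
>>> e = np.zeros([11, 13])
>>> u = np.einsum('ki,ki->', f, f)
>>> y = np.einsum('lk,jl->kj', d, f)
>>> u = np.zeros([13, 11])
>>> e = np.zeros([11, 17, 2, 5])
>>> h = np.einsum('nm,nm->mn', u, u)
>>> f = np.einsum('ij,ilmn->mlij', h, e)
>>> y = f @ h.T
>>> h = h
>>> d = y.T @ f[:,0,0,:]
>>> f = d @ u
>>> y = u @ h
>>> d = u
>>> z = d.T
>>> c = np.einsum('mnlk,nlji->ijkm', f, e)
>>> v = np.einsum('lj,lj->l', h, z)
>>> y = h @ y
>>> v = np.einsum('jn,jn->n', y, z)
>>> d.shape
(13, 11)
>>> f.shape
(11, 11, 17, 11)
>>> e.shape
(11, 17, 2, 5)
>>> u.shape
(13, 11)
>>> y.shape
(11, 13)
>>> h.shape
(11, 13)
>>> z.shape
(11, 13)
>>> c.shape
(5, 2, 11, 11)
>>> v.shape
(13,)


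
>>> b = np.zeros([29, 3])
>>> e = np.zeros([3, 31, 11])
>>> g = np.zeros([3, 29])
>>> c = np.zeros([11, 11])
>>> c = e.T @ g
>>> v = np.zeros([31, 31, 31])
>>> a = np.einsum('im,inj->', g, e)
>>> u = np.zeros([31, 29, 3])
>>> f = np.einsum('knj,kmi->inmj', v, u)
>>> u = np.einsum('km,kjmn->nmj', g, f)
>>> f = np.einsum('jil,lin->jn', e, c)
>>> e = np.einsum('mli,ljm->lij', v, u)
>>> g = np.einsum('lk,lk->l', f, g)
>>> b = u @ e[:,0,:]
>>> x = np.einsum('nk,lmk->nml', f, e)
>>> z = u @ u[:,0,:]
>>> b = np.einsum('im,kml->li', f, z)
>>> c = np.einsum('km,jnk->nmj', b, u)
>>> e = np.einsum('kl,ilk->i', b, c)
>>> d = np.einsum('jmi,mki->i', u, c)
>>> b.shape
(31, 3)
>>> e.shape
(29,)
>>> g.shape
(3,)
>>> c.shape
(29, 3, 31)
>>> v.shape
(31, 31, 31)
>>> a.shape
()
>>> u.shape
(31, 29, 31)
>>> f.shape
(3, 29)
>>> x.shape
(3, 31, 31)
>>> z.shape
(31, 29, 31)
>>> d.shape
(31,)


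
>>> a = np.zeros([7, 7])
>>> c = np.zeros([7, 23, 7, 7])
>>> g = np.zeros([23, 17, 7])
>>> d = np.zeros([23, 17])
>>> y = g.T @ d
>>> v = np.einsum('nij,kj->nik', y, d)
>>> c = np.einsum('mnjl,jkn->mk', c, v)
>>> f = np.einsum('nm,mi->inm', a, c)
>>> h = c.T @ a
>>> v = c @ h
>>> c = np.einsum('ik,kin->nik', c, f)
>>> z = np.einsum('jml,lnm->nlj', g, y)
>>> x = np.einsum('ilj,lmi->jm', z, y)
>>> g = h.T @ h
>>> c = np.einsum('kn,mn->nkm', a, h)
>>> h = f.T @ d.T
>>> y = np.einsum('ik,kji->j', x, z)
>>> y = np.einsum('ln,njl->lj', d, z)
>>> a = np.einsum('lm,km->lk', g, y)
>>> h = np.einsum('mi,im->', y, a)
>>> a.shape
(7, 23)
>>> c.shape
(7, 7, 17)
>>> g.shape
(7, 7)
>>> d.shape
(23, 17)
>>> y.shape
(23, 7)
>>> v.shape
(7, 7)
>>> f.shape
(17, 7, 7)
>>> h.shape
()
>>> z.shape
(17, 7, 23)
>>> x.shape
(23, 17)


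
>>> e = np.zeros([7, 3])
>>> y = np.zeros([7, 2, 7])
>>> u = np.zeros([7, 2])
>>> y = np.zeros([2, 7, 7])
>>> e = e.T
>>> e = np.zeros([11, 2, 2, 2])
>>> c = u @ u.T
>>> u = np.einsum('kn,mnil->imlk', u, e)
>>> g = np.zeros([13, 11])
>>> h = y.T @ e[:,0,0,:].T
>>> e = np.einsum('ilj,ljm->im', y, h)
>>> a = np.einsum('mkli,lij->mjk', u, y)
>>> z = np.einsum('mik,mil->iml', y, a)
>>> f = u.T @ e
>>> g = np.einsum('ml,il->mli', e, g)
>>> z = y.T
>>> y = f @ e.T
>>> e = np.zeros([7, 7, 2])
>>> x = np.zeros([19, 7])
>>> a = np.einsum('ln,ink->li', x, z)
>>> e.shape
(7, 7, 2)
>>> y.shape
(7, 2, 11, 2)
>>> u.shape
(2, 11, 2, 7)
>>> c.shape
(7, 7)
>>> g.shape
(2, 11, 13)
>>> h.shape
(7, 7, 11)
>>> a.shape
(19, 7)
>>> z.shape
(7, 7, 2)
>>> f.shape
(7, 2, 11, 11)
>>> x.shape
(19, 7)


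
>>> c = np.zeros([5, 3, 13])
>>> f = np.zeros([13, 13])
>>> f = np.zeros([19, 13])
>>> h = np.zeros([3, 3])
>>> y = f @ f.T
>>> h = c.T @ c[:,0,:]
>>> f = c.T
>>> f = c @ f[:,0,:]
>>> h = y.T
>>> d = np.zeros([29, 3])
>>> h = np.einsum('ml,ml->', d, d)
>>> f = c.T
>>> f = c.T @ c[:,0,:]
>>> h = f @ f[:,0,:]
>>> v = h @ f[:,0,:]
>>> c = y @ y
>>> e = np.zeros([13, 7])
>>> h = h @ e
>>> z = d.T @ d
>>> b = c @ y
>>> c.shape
(19, 19)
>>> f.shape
(13, 3, 13)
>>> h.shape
(13, 3, 7)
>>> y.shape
(19, 19)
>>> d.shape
(29, 3)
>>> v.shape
(13, 3, 13)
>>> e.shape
(13, 7)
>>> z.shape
(3, 3)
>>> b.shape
(19, 19)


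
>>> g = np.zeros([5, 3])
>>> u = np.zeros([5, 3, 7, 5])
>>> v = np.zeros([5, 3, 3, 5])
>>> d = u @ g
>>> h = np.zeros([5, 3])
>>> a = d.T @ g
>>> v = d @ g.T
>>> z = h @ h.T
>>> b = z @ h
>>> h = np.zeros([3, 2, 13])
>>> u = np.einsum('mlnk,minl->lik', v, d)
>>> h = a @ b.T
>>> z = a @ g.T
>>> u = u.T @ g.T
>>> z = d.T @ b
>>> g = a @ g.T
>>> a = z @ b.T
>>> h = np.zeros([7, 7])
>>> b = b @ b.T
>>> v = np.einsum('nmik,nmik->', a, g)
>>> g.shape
(3, 7, 3, 5)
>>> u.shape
(5, 3, 5)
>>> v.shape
()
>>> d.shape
(5, 3, 7, 3)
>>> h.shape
(7, 7)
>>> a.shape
(3, 7, 3, 5)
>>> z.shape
(3, 7, 3, 3)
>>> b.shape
(5, 5)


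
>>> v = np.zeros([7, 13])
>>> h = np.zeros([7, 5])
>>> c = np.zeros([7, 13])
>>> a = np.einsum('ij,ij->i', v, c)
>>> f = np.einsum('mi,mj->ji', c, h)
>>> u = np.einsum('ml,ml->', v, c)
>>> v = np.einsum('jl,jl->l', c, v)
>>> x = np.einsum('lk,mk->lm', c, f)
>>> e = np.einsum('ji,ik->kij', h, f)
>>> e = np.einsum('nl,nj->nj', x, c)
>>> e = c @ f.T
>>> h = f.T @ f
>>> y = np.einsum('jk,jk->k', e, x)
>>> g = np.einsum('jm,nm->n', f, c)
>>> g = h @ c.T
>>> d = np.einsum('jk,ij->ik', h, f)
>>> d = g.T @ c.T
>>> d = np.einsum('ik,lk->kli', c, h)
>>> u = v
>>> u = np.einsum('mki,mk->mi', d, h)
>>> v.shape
(13,)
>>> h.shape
(13, 13)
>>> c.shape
(7, 13)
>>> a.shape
(7,)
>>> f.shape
(5, 13)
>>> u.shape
(13, 7)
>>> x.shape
(7, 5)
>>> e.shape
(7, 5)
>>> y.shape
(5,)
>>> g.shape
(13, 7)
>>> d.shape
(13, 13, 7)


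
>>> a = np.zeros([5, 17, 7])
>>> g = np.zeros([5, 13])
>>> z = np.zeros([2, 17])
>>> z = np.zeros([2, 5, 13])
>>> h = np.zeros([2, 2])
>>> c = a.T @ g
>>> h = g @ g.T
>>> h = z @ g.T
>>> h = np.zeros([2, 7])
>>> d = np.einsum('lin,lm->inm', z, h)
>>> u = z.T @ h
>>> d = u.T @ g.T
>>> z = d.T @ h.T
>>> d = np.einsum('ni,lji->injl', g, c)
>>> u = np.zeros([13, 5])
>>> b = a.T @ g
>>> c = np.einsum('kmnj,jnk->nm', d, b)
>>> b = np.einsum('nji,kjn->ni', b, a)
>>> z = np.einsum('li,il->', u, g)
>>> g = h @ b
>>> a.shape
(5, 17, 7)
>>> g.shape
(2, 13)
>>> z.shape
()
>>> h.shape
(2, 7)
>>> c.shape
(17, 5)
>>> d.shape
(13, 5, 17, 7)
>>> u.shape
(13, 5)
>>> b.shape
(7, 13)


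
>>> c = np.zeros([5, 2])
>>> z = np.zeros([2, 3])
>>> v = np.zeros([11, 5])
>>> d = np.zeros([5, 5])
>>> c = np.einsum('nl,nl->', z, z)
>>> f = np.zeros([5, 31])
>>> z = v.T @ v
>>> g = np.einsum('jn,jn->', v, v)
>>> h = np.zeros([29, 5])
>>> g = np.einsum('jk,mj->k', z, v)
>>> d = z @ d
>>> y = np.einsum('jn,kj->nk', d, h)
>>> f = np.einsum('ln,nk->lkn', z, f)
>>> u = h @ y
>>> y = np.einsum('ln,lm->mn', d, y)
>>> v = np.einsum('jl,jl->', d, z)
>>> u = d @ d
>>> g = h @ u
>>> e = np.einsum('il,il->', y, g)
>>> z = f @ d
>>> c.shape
()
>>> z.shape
(5, 31, 5)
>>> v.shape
()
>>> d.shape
(5, 5)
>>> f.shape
(5, 31, 5)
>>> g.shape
(29, 5)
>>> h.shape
(29, 5)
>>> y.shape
(29, 5)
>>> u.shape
(5, 5)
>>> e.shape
()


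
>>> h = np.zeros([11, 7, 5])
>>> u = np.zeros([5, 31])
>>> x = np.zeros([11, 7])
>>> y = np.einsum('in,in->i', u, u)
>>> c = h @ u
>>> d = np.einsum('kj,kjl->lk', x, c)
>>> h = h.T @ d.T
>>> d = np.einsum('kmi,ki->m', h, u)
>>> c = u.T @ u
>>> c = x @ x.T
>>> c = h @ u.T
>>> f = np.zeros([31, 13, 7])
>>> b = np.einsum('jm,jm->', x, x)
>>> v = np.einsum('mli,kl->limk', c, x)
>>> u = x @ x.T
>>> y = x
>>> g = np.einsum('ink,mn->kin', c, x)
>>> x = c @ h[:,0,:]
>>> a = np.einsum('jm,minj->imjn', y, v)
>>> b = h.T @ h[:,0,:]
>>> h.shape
(5, 7, 31)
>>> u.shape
(11, 11)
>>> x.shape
(5, 7, 31)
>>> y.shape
(11, 7)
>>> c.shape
(5, 7, 5)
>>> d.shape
(7,)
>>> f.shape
(31, 13, 7)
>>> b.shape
(31, 7, 31)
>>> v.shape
(7, 5, 5, 11)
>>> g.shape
(5, 5, 7)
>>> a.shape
(5, 7, 11, 5)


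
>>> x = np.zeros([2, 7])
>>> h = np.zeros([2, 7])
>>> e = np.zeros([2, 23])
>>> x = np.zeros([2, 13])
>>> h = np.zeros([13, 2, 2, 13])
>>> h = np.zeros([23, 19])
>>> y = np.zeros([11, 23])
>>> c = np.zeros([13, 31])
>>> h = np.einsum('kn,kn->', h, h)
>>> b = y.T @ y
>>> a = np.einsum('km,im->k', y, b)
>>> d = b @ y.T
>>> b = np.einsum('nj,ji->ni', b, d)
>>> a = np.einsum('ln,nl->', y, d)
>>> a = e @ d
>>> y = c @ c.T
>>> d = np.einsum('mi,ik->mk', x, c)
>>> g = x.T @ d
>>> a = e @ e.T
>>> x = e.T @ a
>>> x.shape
(23, 2)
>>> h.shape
()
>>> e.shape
(2, 23)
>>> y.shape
(13, 13)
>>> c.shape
(13, 31)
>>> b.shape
(23, 11)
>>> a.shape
(2, 2)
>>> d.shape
(2, 31)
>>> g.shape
(13, 31)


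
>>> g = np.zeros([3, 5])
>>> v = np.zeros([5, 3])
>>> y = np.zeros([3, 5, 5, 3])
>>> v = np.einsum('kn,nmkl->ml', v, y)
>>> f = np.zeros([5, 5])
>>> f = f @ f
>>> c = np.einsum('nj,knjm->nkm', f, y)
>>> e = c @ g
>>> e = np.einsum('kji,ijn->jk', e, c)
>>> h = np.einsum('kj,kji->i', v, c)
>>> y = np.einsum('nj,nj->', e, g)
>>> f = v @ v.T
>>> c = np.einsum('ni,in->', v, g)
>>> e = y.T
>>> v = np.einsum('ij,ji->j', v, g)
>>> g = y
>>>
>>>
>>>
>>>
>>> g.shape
()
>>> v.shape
(3,)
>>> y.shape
()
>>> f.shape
(5, 5)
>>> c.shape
()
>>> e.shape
()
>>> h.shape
(3,)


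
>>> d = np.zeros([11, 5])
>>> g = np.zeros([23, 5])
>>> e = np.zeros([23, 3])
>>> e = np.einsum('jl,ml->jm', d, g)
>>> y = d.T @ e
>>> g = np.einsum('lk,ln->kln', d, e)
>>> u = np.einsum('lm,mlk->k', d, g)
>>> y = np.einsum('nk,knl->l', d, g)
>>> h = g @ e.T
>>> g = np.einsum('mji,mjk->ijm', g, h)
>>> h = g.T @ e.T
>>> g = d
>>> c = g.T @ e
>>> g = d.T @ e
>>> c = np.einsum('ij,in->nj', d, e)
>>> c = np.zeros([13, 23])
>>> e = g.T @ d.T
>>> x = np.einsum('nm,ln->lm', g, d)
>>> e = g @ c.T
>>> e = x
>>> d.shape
(11, 5)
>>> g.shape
(5, 23)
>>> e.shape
(11, 23)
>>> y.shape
(23,)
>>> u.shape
(23,)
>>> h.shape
(5, 11, 11)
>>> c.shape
(13, 23)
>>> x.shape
(11, 23)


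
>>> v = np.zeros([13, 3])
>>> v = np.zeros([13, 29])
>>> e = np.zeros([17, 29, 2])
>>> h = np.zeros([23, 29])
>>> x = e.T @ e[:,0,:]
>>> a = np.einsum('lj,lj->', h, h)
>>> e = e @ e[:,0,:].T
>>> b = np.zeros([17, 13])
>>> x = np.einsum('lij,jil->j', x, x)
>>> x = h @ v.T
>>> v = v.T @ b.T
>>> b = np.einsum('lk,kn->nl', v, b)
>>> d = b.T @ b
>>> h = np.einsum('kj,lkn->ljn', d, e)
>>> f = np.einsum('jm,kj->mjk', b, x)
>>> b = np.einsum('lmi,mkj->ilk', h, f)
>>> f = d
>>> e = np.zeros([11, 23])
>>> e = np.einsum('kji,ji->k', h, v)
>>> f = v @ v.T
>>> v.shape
(29, 17)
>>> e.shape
(17,)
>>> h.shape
(17, 29, 17)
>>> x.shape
(23, 13)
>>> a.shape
()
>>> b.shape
(17, 17, 13)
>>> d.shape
(29, 29)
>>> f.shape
(29, 29)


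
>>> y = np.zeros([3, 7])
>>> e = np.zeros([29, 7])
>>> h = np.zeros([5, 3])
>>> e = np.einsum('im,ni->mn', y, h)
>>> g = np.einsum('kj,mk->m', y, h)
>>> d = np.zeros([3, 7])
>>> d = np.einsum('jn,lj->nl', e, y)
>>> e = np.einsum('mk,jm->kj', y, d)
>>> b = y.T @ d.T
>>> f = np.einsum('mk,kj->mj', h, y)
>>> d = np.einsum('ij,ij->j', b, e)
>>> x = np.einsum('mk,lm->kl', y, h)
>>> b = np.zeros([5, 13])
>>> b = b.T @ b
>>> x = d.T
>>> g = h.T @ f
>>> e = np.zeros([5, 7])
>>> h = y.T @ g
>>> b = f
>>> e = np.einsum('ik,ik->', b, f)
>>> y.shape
(3, 7)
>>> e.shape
()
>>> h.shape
(7, 7)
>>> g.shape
(3, 7)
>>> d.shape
(5,)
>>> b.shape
(5, 7)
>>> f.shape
(5, 7)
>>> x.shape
(5,)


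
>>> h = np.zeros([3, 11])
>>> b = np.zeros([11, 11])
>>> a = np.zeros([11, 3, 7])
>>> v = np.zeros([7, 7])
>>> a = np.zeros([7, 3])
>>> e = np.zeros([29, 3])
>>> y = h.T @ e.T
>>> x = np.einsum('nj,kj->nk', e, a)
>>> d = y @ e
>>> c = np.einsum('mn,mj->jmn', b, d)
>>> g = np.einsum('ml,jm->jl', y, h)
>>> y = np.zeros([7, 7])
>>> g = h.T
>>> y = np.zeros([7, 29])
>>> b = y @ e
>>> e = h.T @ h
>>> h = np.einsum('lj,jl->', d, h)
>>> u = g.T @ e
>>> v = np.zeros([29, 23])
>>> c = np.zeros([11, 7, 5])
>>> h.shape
()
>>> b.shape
(7, 3)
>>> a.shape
(7, 3)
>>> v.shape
(29, 23)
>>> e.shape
(11, 11)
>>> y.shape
(7, 29)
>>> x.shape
(29, 7)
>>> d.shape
(11, 3)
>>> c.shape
(11, 7, 5)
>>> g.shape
(11, 3)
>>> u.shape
(3, 11)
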